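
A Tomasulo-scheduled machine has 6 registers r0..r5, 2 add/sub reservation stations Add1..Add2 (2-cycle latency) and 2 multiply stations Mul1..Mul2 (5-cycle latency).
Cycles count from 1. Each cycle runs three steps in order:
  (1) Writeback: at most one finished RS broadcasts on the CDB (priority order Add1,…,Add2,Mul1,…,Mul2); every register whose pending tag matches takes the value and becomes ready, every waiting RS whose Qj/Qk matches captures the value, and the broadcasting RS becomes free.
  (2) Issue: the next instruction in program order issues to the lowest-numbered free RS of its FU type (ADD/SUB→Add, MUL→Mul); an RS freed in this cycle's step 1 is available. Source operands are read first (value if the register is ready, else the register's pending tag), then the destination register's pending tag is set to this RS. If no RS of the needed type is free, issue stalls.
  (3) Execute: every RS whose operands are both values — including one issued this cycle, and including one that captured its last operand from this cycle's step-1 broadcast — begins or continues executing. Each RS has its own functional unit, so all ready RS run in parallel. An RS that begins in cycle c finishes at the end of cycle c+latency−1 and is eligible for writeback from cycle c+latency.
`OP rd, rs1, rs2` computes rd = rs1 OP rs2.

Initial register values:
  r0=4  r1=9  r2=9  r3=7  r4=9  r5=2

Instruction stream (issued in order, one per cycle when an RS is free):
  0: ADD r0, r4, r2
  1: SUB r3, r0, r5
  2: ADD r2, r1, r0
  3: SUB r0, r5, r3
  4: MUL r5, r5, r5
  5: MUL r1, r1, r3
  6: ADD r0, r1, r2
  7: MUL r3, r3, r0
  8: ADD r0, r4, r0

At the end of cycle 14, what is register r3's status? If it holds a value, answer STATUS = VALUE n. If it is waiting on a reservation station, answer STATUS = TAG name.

STATUS = TAG Mul1

c1: issue ADD r0<-Add1 | r0:Add1,r1:9,r2:9,r3:7,r4:9,r5:2
c2: issue SUB r3<-Add2 | r0:Add1,r1:9,r2:9,r3:Add2,r4:9,r5:2
c3: CDB Add1=18; issue ADD r2<-Add1 | r0:18,r1:9,r2:Add1,r3:Add2,r4:9,r5:2
c4: stall | r0:18,r1:9,r2:Add1,r3:Add2,r4:9,r5:2
c5: CDB Add1=27; issue SUB r0<-Add1 | r0:Add1,r1:9,r2:27,r3:Add2,r4:9,r5:2
c6: CDB Add2=16; issue MUL r5<-Mul1 | r0:Add1,r1:9,r2:27,r3:16,r4:9,r5:Mul1
c7: issue MUL r1<-Mul2 | r0:Add1,r1:Mul2,r2:27,r3:16,r4:9,r5:Mul1
c8: CDB Add1=-14; issue ADD r0<-Add1 | r0:Add1,r1:Mul2,r2:27,r3:16,r4:9,r5:Mul1
c9: stall | r0:Add1,r1:Mul2,r2:27,r3:16,r4:9,r5:Mul1
c10: stall | r0:Add1,r1:Mul2,r2:27,r3:16,r4:9,r5:Mul1
c11: CDB Mul1=4; issue MUL r3<-Mul1 | r0:Add1,r1:Mul2,r2:27,r3:Mul1,r4:9,r5:4
c12: CDB Mul2=144; issue ADD r0<-Add2 | r0:Add2,r1:144,r2:27,r3:Mul1,r4:9,r5:4
c13: - | r0:Add2,r1:144,r2:27,r3:Mul1,r4:9,r5:4
c14: CDB Add1=171 | r0:Add2,r1:144,r2:27,r3:Mul1,r4:9,r5:4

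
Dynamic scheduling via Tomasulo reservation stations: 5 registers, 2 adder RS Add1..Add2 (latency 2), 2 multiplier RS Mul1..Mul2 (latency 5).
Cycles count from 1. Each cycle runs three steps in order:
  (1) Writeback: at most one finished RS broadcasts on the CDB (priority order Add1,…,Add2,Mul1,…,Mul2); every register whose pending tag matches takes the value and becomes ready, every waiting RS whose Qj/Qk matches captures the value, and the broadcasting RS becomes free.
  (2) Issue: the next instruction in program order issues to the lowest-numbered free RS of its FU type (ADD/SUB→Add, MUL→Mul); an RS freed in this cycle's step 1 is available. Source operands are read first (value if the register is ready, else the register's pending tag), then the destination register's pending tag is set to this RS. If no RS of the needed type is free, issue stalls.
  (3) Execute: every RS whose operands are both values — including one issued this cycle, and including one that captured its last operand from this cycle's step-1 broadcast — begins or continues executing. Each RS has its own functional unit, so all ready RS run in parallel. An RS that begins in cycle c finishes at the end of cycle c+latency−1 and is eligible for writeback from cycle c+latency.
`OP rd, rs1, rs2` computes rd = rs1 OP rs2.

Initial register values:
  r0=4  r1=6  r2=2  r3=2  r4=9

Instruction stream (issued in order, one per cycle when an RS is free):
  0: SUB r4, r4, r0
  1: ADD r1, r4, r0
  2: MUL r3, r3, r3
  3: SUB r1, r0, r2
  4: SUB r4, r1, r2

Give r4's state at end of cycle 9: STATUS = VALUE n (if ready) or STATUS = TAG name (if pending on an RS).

cycle 1: issue SUB r4<-Add1 // r0:4,r1:6,r2:2,r3:2,r4:Add1
cycle 2: issue ADD r1<-Add2 // r0:4,r1:Add2,r2:2,r3:2,r4:Add1
cycle 3: CDB Add1=5; issue MUL r3<-Mul1 // r0:4,r1:Add2,r2:2,r3:Mul1,r4:5
cycle 4: issue SUB r1<-Add1 // r0:4,r1:Add1,r2:2,r3:Mul1,r4:5
cycle 5: CDB Add2=9; issue SUB r4<-Add2 // r0:4,r1:Add1,r2:2,r3:Mul1,r4:Add2
cycle 6: CDB Add1=2 // r0:4,r1:2,r2:2,r3:Mul1,r4:Add2
cycle 7: - // r0:4,r1:2,r2:2,r3:Mul1,r4:Add2
cycle 8: CDB Add2=0 // r0:4,r1:2,r2:2,r3:Mul1,r4:0
cycle 9: CDB Mul1=4 // r0:4,r1:2,r2:2,r3:4,r4:0

STATUS = VALUE 0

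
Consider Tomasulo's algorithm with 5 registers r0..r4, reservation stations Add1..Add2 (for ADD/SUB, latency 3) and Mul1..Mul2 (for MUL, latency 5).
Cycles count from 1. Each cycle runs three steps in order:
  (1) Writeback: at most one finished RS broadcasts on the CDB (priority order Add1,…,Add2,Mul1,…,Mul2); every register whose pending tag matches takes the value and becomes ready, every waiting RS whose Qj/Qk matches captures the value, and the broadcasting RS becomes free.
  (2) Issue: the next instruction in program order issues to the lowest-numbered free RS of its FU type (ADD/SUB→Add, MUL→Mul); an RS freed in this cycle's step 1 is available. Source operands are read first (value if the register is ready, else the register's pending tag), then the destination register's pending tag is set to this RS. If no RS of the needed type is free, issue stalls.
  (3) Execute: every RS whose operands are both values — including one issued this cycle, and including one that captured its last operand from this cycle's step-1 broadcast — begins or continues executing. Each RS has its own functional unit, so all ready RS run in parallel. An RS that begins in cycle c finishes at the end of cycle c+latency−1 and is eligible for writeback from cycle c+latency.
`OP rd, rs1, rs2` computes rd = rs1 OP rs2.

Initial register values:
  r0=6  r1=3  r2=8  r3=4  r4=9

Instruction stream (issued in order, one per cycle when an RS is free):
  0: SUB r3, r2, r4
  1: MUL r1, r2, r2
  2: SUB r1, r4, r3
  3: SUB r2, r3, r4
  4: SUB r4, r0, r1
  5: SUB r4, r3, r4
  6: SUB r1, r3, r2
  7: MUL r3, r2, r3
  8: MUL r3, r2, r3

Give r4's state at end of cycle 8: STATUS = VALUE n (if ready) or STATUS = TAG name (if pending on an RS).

  c1: issue SUB r3<-Add1  regs: r0:6,r1:3,r2:8,r3:Add1,r4:9
  c2: issue MUL r1<-Mul1  regs: r0:6,r1:Mul1,r2:8,r3:Add1,r4:9
  c3: issue SUB r1<-Add2  regs: r0:6,r1:Add2,r2:8,r3:Add1,r4:9
  c4: CDB Add1=-1; issue SUB r2<-Add1  regs: r0:6,r1:Add2,r2:Add1,r3:-1,r4:9
  c5: stall  regs: r0:6,r1:Add2,r2:Add1,r3:-1,r4:9
  c6: stall  regs: r0:6,r1:Add2,r2:Add1,r3:-1,r4:9
  c7: CDB Add1=-10; issue SUB r4<-Add1  regs: r0:6,r1:Add2,r2:-10,r3:-1,r4:Add1
  c8: CDB Add2=10; issue SUB r4<-Add2  regs: r0:6,r1:10,r2:-10,r3:-1,r4:Add2

STATUS = TAG Add2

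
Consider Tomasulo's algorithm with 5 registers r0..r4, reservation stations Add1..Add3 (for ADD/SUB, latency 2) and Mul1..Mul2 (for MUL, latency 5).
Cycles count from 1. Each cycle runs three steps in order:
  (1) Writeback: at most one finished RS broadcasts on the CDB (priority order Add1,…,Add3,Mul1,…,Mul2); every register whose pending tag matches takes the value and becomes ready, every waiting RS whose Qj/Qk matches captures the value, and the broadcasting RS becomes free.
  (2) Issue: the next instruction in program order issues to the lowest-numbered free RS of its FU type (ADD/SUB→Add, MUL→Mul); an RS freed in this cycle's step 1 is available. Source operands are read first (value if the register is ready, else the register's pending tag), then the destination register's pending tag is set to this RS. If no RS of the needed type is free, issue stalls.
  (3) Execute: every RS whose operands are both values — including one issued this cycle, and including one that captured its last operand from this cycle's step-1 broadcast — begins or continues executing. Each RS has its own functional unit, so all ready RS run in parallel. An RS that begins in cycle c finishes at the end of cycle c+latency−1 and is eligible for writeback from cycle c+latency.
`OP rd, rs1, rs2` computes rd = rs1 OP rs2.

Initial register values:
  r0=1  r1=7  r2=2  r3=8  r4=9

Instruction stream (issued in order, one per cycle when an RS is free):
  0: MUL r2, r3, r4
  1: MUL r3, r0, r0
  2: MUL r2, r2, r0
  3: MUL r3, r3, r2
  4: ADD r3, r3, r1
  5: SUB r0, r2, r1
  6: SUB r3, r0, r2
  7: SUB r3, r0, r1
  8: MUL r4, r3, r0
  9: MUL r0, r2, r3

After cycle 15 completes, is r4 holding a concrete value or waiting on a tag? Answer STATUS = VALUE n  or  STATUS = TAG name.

STATUS = TAG Mul1

cycle 1: issue MUL r2<-Mul1 // r0:1,r1:7,r2:Mul1,r3:8,r4:9
cycle 2: issue MUL r3<-Mul2 // r0:1,r1:7,r2:Mul1,r3:Mul2,r4:9
cycle 3: stall // r0:1,r1:7,r2:Mul1,r3:Mul2,r4:9
cycle 4: stall // r0:1,r1:7,r2:Mul1,r3:Mul2,r4:9
cycle 5: stall // r0:1,r1:7,r2:Mul1,r3:Mul2,r4:9
cycle 6: CDB Mul1=72; issue MUL r2<-Mul1 // r0:1,r1:7,r2:Mul1,r3:Mul2,r4:9
cycle 7: CDB Mul2=1; issue MUL r3<-Mul2 // r0:1,r1:7,r2:Mul1,r3:Mul2,r4:9
cycle 8: issue ADD r3<-Add1 // r0:1,r1:7,r2:Mul1,r3:Add1,r4:9
cycle 9: issue SUB r0<-Add2 // r0:Add2,r1:7,r2:Mul1,r3:Add1,r4:9
cycle 10: issue SUB r3<-Add3 // r0:Add2,r1:7,r2:Mul1,r3:Add3,r4:9
cycle 11: CDB Mul1=72; stall // r0:Add2,r1:7,r2:72,r3:Add3,r4:9
cycle 12: stall // r0:Add2,r1:7,r2:72,r3:Add3,r4:9
cycle 13: CDB Add2=65; issue SUB r3<-Add2 // r0:65,r1:7,r2:72,r3:Add2,r4:9
cycle 14: issue MUL r4<-Mul1 // r0:65,r1:7,r2:72,r3:Add2,r4:Mul1
cycle 15: CDB Add2=58; stall // r0:65,r1:7,r2:72,r3:58,r4:Mul1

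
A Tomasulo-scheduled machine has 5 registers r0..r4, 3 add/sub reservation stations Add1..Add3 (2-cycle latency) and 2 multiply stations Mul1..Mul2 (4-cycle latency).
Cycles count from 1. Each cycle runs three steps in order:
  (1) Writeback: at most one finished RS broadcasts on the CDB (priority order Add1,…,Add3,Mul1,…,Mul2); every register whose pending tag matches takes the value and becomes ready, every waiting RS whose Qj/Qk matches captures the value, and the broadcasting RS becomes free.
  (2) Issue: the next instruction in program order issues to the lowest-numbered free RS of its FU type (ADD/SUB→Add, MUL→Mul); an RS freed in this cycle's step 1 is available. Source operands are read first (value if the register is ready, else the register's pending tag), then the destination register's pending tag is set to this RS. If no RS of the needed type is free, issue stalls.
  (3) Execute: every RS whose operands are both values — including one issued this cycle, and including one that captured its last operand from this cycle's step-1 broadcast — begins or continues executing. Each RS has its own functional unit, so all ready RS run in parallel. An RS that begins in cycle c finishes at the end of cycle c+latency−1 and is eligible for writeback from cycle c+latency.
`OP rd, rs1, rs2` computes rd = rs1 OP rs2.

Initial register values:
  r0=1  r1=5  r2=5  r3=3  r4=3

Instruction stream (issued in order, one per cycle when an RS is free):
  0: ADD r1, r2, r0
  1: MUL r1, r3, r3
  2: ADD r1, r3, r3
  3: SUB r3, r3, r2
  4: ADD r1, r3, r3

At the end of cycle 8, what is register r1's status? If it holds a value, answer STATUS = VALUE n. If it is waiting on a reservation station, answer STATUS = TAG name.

cycle 1: issue ADD r1<-Add1 // r0:1,r1:Add1,r2:5,r3:3,r4:3
cycle 2: issue MUL r1<-Mul1 // r0:1,r1:Mul1,r2:5,r3:3,r4:3
cycle 3: CDB Add1=6; issue ADD r1<-Add1 // r0:1,r1:Add1,r2:5,r3:3,r4:3
cycle 4: issue SUB r3<-Add2 // r0:1,r1:Add1,r2:5,r3:Add2,r4:3
cycle 5: CDB Add1=6; issue ADD r1<-Add1 // r0:1,r1:Add1,r2:5,r3:Add2,r4:3
cycle 6: CDB Add2=-2 // r0:1,r1:Add1,r2:5,r3:-2,r4:3
cycle 7: CDB Mul1=9 // r0:1,r1:Add1,r2:5,r3:-2,r4:3
cycle 8: CDB Add1=-4 // r0:1,r1:-4,r2:5,r3:-2,r4:3

STATUS = VALUE -4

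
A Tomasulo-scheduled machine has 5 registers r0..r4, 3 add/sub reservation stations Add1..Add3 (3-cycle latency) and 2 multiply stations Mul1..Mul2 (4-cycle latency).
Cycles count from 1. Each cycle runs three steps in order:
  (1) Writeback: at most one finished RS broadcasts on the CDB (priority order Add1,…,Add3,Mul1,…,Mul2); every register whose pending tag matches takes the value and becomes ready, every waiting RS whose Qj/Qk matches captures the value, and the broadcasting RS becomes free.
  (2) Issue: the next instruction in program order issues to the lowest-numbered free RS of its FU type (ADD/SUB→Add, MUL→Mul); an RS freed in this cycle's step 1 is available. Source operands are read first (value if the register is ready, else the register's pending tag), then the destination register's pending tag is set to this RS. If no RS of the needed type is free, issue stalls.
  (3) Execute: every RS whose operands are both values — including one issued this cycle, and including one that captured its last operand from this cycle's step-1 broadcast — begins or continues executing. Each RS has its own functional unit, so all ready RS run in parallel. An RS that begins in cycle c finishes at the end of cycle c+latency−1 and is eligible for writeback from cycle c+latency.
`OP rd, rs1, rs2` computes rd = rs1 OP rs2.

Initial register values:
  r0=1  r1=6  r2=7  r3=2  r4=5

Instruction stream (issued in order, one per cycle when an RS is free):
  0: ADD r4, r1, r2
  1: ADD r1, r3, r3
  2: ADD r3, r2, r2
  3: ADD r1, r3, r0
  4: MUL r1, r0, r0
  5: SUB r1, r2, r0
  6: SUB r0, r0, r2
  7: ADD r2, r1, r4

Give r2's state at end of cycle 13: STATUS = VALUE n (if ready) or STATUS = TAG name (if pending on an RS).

STATUS = VALUE 19

c1: issue ADD r4<-Add1 | r0:1,r1:6,r2:7,r3:2,r4:Add1
c2: issue ADD r1<-Add2 | r0:1,r1:Add2,r2:7,r3:2,r4:Add1
c3: issue ADD r3<-Add3 | r0:1,r1:Add2,r2:7,r3:Add3,r4:Add1
c4: CDB Add1=13; issue ADD r1<-Add1 | r0:1,r1:Add1,r2:7,r3:Add3,r4:13
c5: CDB Add2=4; issue MUL r1<-Mul1 | r0:1,r1:Mul1,r2:7,r3:Add3,r4:13
c6: CDB Add3=14; issue SUB r1<-Add2 | r0:1,r1:Add2,r2:7,r3:14,r4:13
c7: issue SUB r0<-Add3 | r0:Add3,r1:Add2,r2:7,r3:14,r4:13
c8: stall | r0:Add3,r1:Add2,r2:7,r3:14,r4:13
c9: CDB Add1=15; issue ADD r2<-Add1 | r0:Add3,r1:Add2,r2:Add1,r3:14,r4:13
c10: CDB Add2=6 | r0:Add3,r1:6,r2:Add1,r3:14,r4:13
c11: CDB Add3=-6 | r0:-6,r1:6,r2:Add1,r3:14,r4:13
c12: CDB Mul1=1 | r0:-6,r1:6,r2:Add1,r3:14,r4:13
c13: CDB Add1=19 | r0:-6,r1:6,r2:19,r3:14,r4:13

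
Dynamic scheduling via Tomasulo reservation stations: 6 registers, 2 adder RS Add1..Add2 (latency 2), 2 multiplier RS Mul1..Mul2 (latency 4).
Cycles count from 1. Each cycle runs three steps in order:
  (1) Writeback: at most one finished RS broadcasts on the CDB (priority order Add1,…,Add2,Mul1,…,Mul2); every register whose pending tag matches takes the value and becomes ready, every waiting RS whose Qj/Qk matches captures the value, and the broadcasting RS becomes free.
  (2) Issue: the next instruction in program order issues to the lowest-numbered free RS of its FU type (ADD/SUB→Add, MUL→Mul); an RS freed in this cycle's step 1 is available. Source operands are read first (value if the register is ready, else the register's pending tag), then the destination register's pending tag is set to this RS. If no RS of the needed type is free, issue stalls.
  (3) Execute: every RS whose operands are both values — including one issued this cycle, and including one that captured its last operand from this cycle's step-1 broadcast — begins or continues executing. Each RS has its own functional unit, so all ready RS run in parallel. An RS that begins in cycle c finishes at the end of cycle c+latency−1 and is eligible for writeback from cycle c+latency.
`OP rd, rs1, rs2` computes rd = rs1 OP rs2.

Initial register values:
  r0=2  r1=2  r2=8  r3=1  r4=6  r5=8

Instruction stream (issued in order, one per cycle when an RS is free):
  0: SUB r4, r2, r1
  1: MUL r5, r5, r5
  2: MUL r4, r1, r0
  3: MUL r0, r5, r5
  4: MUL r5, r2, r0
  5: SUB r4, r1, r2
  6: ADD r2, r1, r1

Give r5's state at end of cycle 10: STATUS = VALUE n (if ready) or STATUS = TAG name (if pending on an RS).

c1: issue SUB r4<-Add1 | r0:2,r1:2,r2:8,r3:1,r4:Add1,r5:8
c2: issue MUL r5<-Mul1 | r0:2,r1:2,r2:8,r3:1,r4:Add1,r5:Mul1
c3: CDB Add1=6; issue MUL r4<-Mul2 | r0:2,r1:2,r2:8,r3:1,r4:Mul2,r5:Mul1
c4: stall | r0:2,r1:2,r2:8,r3:1,r4:Mul2,r5:Mul1
c5: stall | r0:2,r1:2,r2:8,r3:1,r4:Mul2,r5:Mul1
c6: CDB Mul1=64; issue MUL r0<-Mul1 | r0:Mul1,r1:2,r2:8,r3:1,r4:Mul2,r5:64
c7: CDB Mul2=4; issue MUL r5<-Mul2 | r0:Mul1,r1:2,r2:8,r3:1,r4:4,r5:Mul2
c8: issue SUB r4<-Add1 | r0:Mul1,r1:2,r2:8,r3:1,r4:Add1,r5:Mul2
c9: issue ADD r2<-Add2 | r0:Mul1,r1:2,r2:Add2,r3:1,r4:Add1,r5:Mul2
c10: CDB Add1=-6 | r0:Mul1,r1:2,r2:Add2,r3:1,r4:-6,r5:Mul2

STATUS = TAG Mul2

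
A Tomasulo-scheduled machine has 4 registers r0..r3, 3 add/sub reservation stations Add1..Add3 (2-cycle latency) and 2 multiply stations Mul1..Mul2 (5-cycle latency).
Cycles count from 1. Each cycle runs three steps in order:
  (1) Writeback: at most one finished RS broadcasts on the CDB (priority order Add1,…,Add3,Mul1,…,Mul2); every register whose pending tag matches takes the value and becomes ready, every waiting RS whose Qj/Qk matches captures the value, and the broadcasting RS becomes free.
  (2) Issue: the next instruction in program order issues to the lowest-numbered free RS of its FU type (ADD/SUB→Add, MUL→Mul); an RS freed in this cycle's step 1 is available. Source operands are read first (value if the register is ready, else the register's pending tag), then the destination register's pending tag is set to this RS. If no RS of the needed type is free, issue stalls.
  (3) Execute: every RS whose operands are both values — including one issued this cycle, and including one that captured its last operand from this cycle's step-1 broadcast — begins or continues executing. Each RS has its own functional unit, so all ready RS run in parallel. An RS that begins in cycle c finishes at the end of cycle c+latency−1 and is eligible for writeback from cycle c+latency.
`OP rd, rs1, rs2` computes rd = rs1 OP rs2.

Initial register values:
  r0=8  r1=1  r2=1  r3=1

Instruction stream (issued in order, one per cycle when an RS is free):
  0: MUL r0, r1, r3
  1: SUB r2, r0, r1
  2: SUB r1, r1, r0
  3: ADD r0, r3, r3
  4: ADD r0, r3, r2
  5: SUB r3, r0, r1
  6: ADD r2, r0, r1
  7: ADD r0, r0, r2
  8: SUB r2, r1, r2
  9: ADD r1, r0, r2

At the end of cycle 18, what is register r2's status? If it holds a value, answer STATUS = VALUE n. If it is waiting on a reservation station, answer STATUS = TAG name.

STATUS = VALUE -1

cycle 1: issue MUL r0<-Mul1 // r0:Mul1,r1:1,r2:1,r3:1
cycle 2: issue SUB r2<-Add1 // r0:Mul1,r1:1,r2:Add1,r3:1
cycle 3: issue SUB r1<-Add2 // r0:Mul1,r1:Add2,r2:Add1,r3:1
cycle 4: issue ADD r0<-Add3 // r0:Add3,r1:Add2,r2:Add1,r3:1
cycle 5: stall // r0:Add3,r1:Add2,r2:Add1,r3:1
cycle 6: CDB Add3=2; issue ADD r0<-Add3 // r0:Add3,r1:Add2,r2:Add1,r3:1
cycle 7: CDB Mul1=1; stall // r0:Add3,r1:Add2,r2:Add1,r3:1
cycle 8: stall // r0:Add3,r1:Add2,r2:Add1,r3:1
cycle 9: CDB Add1=0; issue SUB r3<-Add1 // r0:Add3,r1:Add2,r2:0,r3:Add1
cycle 10: CDB Add2=0; issue ADD r2<-Add2 // r0:Add3,r1:0,r2:Add2,r3:Add1
cycle 11: CDB Add3=1; issue ADD r0<-Add3 // r0:Add3,r1:0,r2:Add2,r3:Add1
cycle 12: stall // r0:Add3,r1:0,r2:Add2,r3:Add1
cycle 13: CDB Add1=1; issue SUB r2<-Add1 // r0:Add3,r1:0,r2:Add1,r3:1
cycle 14: CDB Add2=1; issue ADD r1<-Add2 // r0:Add3,r1:Add2,r2:Add1,r3:1
cycle 15: - // r0:Add3,r1:Add2,r2:Add1,r3:1
cycle 16: CDB Add1=-1 // r0:Add3,r1:Add2,r2:-1,r3:1
cycle 17: CDB Add3=2 // r0:2,r1:Add2,r2:-1,r3:1
cycle 18: - // r0:2,r1:Add2,r2:-1,r3:1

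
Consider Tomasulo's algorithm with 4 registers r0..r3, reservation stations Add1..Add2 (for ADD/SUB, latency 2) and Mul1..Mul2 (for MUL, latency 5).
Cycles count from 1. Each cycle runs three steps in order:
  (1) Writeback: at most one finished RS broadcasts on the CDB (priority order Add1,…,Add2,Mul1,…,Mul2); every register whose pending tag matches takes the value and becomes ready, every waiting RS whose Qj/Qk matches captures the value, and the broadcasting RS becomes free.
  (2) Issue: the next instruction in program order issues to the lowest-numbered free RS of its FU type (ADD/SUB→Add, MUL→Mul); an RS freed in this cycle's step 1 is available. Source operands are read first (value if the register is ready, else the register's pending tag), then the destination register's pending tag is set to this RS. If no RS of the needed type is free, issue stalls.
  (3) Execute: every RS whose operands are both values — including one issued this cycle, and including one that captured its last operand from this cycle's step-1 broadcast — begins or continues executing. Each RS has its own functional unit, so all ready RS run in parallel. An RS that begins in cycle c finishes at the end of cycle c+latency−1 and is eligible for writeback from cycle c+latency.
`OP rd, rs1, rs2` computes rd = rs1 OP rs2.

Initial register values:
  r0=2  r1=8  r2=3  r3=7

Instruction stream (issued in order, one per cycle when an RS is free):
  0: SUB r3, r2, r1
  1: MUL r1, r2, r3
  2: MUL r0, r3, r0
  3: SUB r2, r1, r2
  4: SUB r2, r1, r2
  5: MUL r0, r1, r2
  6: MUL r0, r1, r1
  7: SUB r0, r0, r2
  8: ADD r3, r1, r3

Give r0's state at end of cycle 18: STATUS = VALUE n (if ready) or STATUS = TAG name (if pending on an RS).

c1: issue SUB r3<-Add1 | r0:2,r1:8,r2:3,r3:Add1
c2: issue MUL r1<-Mul1 | r0:2,r1:Mul1,r2:3,r3:Add1
c3: CDB Add1=-5; issue MUL r0<-Mul2 | r0:Mul2,r1:Mul1,r2:3,r3:-5
c4: issue SUB r2<-Add1 | r0:Mul2,r1:Mul1,r2:Add1,r3:-5
c5: issue SUB r2<-Add2 | r0:Mul2,r1:Mul1,r2:Add2,r3:-5
c6: stall | r0:Mul2,r1:Mul1,r2:Add2,r3:-5
c7: stall | r0:Mul2,r1:Mul1,r2:Add2,r3:-5
c8: CDB Mul1=-15; issue MUL r0<-Mul1 | r0:Mul1,r1:-15,r2:Add2,r3:-5
c9: CDB Mul2=-10; issue MUL r0<-Mul2 | r0:Mul2,r1:-15,r2:Add2,r3:-5
c10: CDB Add1=-18; issue SUB r0<-Add1 | r0:Add1,r1:-15,r2:Add2,r3:-5
c11: stall | r0:Add1,r1:-15,r2:Add2,r3:-5
c12: CDB Add2=3; issue ADD r3<-Add2 | r0:Add1,r1:-15,r2:3,r3:Add2
c13: - | r0:Add1,r1:-15,r2:3,r3:Add2
c14: CDB Add2=-20 | r0:Add1,r1:-15,r2:3,r3:-20
c15: CDB Mul2=225 | r0:Add1,r1:-15,r2:3,r3:-20
c16: - | r0:Add1,r1:-15,r2:3,r3:-20
c17: CDB Add1=222 | r0:222,r1:-15,r2:3,r3:-20
c18: CDB Mul1=-45 | r0:222,r1:-15,r2:3,r3:-20

STATUS = VALUE 222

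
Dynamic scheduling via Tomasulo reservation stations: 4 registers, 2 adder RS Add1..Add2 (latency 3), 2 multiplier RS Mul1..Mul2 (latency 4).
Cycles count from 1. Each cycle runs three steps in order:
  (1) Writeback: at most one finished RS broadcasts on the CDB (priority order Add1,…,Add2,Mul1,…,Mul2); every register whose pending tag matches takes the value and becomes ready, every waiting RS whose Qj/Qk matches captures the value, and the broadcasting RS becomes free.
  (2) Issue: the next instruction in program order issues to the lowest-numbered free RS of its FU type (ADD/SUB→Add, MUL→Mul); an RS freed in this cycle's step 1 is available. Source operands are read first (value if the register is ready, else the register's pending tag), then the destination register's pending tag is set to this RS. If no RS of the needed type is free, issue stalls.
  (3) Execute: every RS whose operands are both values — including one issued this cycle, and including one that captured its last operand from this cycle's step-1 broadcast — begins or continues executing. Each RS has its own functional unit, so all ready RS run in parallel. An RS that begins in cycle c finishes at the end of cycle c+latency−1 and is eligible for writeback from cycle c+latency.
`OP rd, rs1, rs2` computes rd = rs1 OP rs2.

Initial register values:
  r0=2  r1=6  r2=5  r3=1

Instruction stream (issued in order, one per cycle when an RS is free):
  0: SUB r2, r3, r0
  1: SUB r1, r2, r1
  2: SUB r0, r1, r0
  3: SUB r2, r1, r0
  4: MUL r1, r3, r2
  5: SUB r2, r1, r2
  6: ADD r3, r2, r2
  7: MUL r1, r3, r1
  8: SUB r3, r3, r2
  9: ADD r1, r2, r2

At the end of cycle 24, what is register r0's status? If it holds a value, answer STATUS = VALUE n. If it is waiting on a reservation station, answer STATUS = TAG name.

STATUS = VALUE -9

  c1: issue SUB r2<-Add1  regs: r0:2,r1:6,r2:Add1,r3:1
  c2: issue SUB r1<-Add2  regs: r0:2,r1:Add2,r2:Add1,r3:1
  c3: stall  regs: r0:2,r1:Add2,r2:Add1,r3:1
  c4: CDB Add1=-1; issue SUB r0<-Add1  regs: r0:Add1,r1:Add2,r2:-1,r3:1
  c5: stall  regs: r0:Add1,r1:Add2,r2:-1,r3:1
  c6: stall  regs: r0:Add1,r1:Add2,r2:-1,r3:1
  c7: CDB Add2=-7; issue SUB r2<-Add2  regs: r0:Add1,r1:-7,r2:Add2,r3:1
  c8: issue MUL r1<-Mul1  regs: r0:Add1,r1:Mul1,r2:Add2,r3:1
  c9: stall  regs: r0:Add1,r1:Mul1,r2:Add2,r3:1
  c10: CDB Add1=-9; issue SUB r2<-Add1  regs: r0:-9,r1:Mul1,r2:Add1,r3:1
  c11: stall  regs: r0:-9,r1:Mul1,r2:Add1,r3:1
  c12: stall  regs: r0:-9,r1:Mul1,r2:Add1,r3:1
  c13: CDB Add2=2; issue ADD r3<-Add2  regs: r0:-9,r1:Mul1,r2:Add1,r3:Add2
  c14: issue MUL r1<-Mul2  regs: r0:-9,r1:Mul2,r2:Add1,r3:Add2
  c15: stall  regs: r0:-9,r1:Mul2,r2:Add1,r3:Add2
  c16: stall  regs: r0:-9,r1:Mul2,r2:Add1,r3:Add2
  c17: CDB Mul1=2; stall  regs: r0:-9,r1:Mul2,r2:Add1,r3:Add2
  c18: stall  regs: r0:-9,r1:Mul2,r2:Add1,r3:Add2
  c19: stall  regs: r0:-9,r1:Mul2,r2:Add1,r3:Add2
  c20: CDB Add1=0; issue SUB r3<-Add1  regs: r0:-9,r1:Mul2,r2:0,r3:Add1
  c21: stall  regs: r0:-9,r1:Mul2,r2:0,r3:Add1
  c22: stall  regs: r0:-9,r1:Mul2,r2:0,r3:Add1
  c23: CDB Add2=0; issue ADD r1<-Add2  regs: r0:-9,r1:Add2,r2:0,r3:Add1
  c24: -  regs: r0:-9,r1:Add2,r2:0,r3:Add1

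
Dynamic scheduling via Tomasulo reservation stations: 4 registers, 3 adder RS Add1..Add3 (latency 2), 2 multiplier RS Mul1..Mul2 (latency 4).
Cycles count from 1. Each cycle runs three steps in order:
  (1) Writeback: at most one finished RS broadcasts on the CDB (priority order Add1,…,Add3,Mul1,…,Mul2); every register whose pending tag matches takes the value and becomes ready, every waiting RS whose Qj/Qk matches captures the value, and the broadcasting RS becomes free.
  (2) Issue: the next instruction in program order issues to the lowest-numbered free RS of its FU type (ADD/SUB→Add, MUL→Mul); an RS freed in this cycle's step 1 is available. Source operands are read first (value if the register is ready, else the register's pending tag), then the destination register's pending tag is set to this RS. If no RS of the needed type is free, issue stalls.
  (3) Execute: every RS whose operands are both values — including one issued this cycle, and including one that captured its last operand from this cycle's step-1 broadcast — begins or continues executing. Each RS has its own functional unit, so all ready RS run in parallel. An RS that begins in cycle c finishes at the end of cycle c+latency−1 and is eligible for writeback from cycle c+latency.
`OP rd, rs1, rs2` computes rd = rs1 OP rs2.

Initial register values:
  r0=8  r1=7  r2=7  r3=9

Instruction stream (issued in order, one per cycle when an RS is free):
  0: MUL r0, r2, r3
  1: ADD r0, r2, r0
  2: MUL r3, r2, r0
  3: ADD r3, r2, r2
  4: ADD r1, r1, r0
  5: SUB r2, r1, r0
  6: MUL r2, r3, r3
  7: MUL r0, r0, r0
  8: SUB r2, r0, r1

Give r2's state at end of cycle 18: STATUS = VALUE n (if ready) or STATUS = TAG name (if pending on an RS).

  c1: issue MUL r0<-Mul1  regs: r0:Mul1,r1:7,r2:7,r3:9
  c2: issue ADD r0<-Add1  regs: r0:Add1,r1:7,r2:7,r3:9
  c3: issue MUL r3<-Mul2  regs: r0:Add1,r1:7,r2:7,r3:Mul2
  c4: issue ADD r3<-Add2  regs: r0:Add1,r1:7,r2:7,r3:Add2
  c5: CDB Mul1=63; issue ADD r1<-Add3  regs: r0:Add1,r1:Add3,r2:7,r3:Add2
  c6: CDB Add2=14; issue SUB r2<-Add2  regs: r0:Add1,r1:Add3,r2:Add2,r3:14
  c7: CDB Add1=70; issue MUL r2<-Mul1  regs: r0:70,r1:Add3,r2:Mul1,r3:14
  c8: stall  regs: r0:70,r1:Add3,r2:Mul1,r3:14
  c9: CDB Add3=77; stall  regs: r0:70,r1:77,r2:Mul1,r3:14
  c10: stall  regs: r0:70,r1:77,r2:Mul1,r3:14
  c11: CDB Add2=7; stall  regs: r0:70,r1:77,r2:Mul1,r3:14
  c12: CDB Mul1=196; issue MUL r0<-Mul1  regs: r0:Mul1,r1:77,r2:196,r3:14
  c13: CDB Mul2=490; issue SUB r2<-Add1  regs: r0:Mul1,r1:77,r2:Add1,r3:14
  c14: -  regs: r0:Mul1,r1:77,r2:Add1,r3:14
  c15: -  regs: r0:Mul1,r1:77,r2:Add1,r3:14
  c16: CDB Mul1=4900  regs: r0:4900,r1:77,r2:Add1,r3:14
  c17: -  regs: r0:4900,r1:77,r2:Add1,r3:14
  c18: CDB Add1=4823  regs: r0:4900,r1:77,r2:4823,r3:14

STATUS = VALUE 4823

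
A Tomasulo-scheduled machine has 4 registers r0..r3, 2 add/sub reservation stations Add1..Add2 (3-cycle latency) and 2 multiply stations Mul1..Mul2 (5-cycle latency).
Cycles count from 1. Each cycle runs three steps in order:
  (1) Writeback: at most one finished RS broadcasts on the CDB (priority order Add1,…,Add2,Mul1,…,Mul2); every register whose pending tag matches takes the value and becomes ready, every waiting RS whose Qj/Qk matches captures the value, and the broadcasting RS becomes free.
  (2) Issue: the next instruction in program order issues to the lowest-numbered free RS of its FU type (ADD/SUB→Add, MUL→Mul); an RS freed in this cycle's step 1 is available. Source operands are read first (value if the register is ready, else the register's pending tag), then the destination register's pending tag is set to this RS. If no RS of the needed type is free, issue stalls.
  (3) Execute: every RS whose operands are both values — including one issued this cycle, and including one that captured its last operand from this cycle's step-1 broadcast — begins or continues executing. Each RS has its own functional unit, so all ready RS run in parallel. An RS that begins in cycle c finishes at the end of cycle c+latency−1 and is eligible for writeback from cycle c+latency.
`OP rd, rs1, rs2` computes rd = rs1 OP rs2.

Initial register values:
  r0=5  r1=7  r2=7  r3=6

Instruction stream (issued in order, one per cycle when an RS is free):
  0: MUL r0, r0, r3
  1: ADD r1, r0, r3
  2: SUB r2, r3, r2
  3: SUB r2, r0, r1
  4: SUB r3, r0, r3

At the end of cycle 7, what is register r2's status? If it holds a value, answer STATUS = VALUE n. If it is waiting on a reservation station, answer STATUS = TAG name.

c1: issue MUL r0<-Mul1 | r0:Mul1,r1:7,r2:7,r3:6
c2: issue ADD r1<-Add1 | r0:Mul1,r1:Add1,r2:7,r3:6
c3: issue SUB r2<-Add2 | r0:Mul1,r1:Add1,r2:Add2,r3:6
c4: stall | r0:Mul1,r1:Add1,r2:Add2,r3:6
c5: stall | r0:Mul1,r1:Add1,r2:Add2,r3:6
c6: CDB Add2=-1; issue SUB r2<-Add2 | r0:Mul1,r1:Add1,r2:Add2,r3:6
c7: CDB Mul1=30; stall | r0:30,r1:Add1,r2:Add2,r3:6

STATUS = TAG Add2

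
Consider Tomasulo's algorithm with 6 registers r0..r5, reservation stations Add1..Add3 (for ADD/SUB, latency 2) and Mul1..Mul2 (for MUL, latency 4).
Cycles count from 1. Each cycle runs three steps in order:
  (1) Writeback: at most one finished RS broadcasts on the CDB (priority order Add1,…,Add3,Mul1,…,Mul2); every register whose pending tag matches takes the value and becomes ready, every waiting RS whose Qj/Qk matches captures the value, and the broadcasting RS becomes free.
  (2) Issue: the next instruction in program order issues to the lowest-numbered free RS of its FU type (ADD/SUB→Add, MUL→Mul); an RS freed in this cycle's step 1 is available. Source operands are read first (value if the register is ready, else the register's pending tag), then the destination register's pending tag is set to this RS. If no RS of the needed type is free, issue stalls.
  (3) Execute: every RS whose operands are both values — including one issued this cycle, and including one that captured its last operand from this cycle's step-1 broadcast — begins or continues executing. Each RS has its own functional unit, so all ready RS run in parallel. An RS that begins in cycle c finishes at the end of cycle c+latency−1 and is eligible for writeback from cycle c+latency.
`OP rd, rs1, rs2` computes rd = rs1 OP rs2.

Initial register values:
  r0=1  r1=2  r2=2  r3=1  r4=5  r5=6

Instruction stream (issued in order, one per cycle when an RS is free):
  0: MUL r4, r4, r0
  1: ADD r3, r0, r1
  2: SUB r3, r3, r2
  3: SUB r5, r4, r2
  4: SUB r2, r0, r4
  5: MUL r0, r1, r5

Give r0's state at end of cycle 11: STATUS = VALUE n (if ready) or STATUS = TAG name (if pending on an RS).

STATUS = VALUE 6

c1: issue MUL r4<-Mul1 | r0:1,r1:2,r2:2,r3:1,r4:Mul1,r5:6
c2: issue ADD r3<-Add1 | r0:1,r1:2,r2:2,r3:Add1,r4:Mul1,r5:6
c3: issue SUB r3<-Add2 | r0:1,r1:2,r2:2,r3:Add2,r4:Mul1,r5:6
c4: CDB Add1=3; issue SUB r5<-Add1 | r0:1,r1:2,r2:2,r3:Add2,r4:Mul1,r5:Add1
c5: CDB Mul1=5; issue SUB r2<-Add3 | r0:1,r1:2,r2:Add3,r3:Add2,r4:5,r5:Add1
c6: CDB Add2=1; issue MUL r0<-Mul1 | r0:Mul1,r1:2,r2:Add3,r3:1,r4:5,r5:Add1
c7: CDB Add1=3 | r0:Mul1,r1:2,r2:Add3,r3:1,r4:5,r5:3
c8: CDB Add3=-4 | r0:Mul1,r1:2,r2:-4,r3:1,r4:5,r5:3
c9: - | r0:Mul1,r1:2,r2:-4,r3:1,r4:5,r5:3
c10: - | r0:Mul1,r1:2,r2:-4,r3:1,r4:5,r5:3
c11: CDB Mul1=6 | r0:6,r1:2,r2:-4,r3:1,r4:5,r5:3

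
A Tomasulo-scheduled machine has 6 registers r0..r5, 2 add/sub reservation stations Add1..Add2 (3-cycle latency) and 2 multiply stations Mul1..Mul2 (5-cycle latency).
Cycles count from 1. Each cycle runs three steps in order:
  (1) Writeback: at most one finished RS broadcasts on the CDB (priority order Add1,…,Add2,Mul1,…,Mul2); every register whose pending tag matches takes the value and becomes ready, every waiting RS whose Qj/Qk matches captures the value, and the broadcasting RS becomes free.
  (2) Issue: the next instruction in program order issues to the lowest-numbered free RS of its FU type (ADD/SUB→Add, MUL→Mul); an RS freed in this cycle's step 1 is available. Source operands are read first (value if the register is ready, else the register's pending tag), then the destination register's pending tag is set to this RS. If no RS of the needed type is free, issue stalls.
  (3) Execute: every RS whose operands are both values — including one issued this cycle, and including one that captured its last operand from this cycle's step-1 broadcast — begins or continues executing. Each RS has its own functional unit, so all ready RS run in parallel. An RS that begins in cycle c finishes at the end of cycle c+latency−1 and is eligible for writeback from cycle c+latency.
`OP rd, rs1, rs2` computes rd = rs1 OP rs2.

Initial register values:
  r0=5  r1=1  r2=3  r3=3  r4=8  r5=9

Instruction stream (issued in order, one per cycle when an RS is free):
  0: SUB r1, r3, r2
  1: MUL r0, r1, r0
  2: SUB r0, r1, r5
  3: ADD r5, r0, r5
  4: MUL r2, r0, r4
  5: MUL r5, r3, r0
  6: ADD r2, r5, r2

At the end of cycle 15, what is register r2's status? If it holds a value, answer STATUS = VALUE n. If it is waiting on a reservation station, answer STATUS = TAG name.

STATUS = TAG Add1

  c1: issue SUB r1<-Add1  regs: r0:5,r1:Add1,r2:3,r3:3,r4:8,r5:9
  c2: issue MUL r0<-Mul1  regs: r0:Mul1,r1:Add1,r2:3,r3:3,r4:8,r5:9
  c3: issue SUB r0<-Add2  regs: r0:Add2,r1:Add1,r2:3,r3:3,r4:8,r5:9
  c4: CDB Add1=0; issue ADD r5<-Add1  regs: r0:Add2,r1:0,r2:3,r3:3,r4:8,r5:Add1
  c5: issue MUL r2<-Mul2  regs: r0:Add2,r1:0,r2:Mul2,r3:3,r4:8,r5:Add1
  c6: stall  regs: r0:Add2,r1:0,r2:Mul2,r3:3,r4:8,r5:Add1
  c7: CDB Add2=-9; stall  regs: r0:-9,r1:0,r2:Mul2,r3:3,r4:8,r5:Add1
  c8: stall  regs: r0:-9,r1:0,r2:Mul2,r3:3,r4:8,r5:Add1
  c9: CDB Mul1=0; issue MUL r5<-Mul1  regs: r0:-9,r1:0,r2:Mul2,r3:3,r4:8,r5:Mul1
  c10: CDB Add1=0; issue ADD r2<-Add1  regs: r0:-9,r1:0,r2:Add1,r3:3,r4:8,r5:Mul1
  c11: -  regs: r0:-9,r1:0,r2:Add1,r3:3,r4:8,r5:Mul1
  c12: CDB Mul2=-72  regs: r0:-9,r1:0,r2:Add1,r3:3,r4:8,r5:Mul1
  c13: -  regs: r0:-9,r1:0,r2:Add1,r3:3,r4:8,r5:Mul1
  c14: CDB Mul1=-27  regs: r0:-9,r1:0,r2:Add1,r3:3,r4:8,r5:-27
  c15: -  regs: r0:-9,r1:0,r2:Add1,r3:3,r4:8,r5:-27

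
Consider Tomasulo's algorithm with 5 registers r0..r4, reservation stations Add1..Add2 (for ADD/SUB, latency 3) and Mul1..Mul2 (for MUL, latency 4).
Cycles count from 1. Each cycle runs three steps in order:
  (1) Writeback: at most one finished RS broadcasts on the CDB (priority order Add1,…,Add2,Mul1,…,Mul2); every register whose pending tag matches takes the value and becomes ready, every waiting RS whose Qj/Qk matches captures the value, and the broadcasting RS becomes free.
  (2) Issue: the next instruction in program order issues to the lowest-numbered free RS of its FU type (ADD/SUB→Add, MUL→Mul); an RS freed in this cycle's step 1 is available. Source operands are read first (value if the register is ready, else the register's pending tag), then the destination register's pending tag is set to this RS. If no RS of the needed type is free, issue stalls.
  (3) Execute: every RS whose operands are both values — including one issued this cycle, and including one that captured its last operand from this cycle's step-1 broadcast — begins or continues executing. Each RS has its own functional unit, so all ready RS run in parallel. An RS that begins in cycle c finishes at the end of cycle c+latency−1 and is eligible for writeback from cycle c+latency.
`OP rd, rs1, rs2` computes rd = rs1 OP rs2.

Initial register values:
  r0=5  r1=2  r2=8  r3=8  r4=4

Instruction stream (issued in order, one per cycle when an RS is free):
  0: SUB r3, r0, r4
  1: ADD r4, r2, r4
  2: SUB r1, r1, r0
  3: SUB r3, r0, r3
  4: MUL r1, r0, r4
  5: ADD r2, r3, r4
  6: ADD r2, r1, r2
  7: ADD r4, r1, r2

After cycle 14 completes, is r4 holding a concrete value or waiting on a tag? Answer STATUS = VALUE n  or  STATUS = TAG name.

c1: issue SUB r3<-Add1 | r0:5,r1:2,r2:8,r3:Add1,r4:4
c2: issue ADD r4<-Add2 | r0:5,r1:2,r2:8,r3:Add1,r4:Add2
c3: stall | r0:5,r1:2,r2:8,r3:Add1,r4:Add2
c4: CDB Add1=1; issue SUB r1<-Add1 | r0:5,r1:Add1,r2:8,r3:1,r4:Add2
c5: CDB Add2=12; issue SUB r3<-Add2 | r0:5,r1:Add1,r2:8,r3:Add2,r4:12
c6: issue MUL r1<-Mul1 | r0:5,r1:Mul1,r2:8,r3:Add2,r4:12
c7: CDB Add1=-3; issue ADD r2<-Add1 | r0:5,r1:Mul1,r2:Add1,r3:Add2,r4:12
c8: CDB Add2=4; issue ADD r2<-Add2 | r0:5,r1:Mul1,r2:Add2,r3:4,r4:12
c9: stall | r0:5,r1:Mul1,r2:Add2,r3:4,r4:12
c10: CDB Mul1=60; stall | r0:5,r1:60,r2:Add2,r3:4,r4:12
c11: CDB Add1=16; issue ADD r4<-Add1 | r0:5,r1:60,r2:Add2,r3:4,r4:Add1
c12: - | r0:5,r1:60,r2:Add2,r3:4,r4:Add1
c13: - | r0:5,r1:60,r2:Add2,r3:4,r4:Add1
c14: CDB Add2=76 | r0:5,r1:60,r2:76,r3:4,r4:Add1

STATUS = TAG Add1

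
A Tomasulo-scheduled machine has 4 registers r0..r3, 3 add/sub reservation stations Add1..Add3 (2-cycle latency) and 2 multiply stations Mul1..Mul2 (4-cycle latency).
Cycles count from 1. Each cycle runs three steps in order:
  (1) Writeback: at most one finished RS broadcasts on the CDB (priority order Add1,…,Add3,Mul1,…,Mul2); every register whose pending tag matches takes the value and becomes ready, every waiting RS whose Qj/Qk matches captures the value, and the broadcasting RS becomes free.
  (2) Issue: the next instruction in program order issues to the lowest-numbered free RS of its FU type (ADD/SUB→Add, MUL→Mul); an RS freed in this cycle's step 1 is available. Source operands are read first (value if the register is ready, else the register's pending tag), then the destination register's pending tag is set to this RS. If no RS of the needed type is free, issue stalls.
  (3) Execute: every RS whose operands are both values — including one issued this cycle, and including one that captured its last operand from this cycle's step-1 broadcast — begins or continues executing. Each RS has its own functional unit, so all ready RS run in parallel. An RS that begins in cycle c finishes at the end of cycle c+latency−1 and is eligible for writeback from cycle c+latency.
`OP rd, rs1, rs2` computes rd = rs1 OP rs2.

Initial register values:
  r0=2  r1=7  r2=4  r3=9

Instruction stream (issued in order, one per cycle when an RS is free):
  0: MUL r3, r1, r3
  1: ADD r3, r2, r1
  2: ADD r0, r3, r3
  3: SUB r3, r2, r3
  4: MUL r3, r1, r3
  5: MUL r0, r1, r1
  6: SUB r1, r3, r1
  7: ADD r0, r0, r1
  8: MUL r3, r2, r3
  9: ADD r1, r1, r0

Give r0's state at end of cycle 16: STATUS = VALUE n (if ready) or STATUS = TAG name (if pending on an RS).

cycle 1: issue MUL r3<-Mul1 // r0:2,r1:7,r2:4,r3:Mul1
cycle 2: issue ADD r3<-Add1 // r0:2,r1:7,r2:4,r3:Add1
cycle 3: issue ADD r0<-Add2 // r0:Add2,r1:7,r2:4,r3:Add1
cycle 4: CDB Add1=11; issue SUB r3<-Add1 // r0:Add2,r1:7,r2:4,r3:Add1
cycle 5: CDB Mul1=63; issue MUL r3<-Mul1 // r0:Add2,r1:7,r2:4,r3:Mul1
cycle 6: CDB Add1=-7; issue MUL r0<-Mul2 // r0:Mul2,r1:7,r2:4,r3:Mul1
cycle 7: CDB Add2=22; issue SUB r1<-Add1 // r0:Mul2,r1:Add1,r2:4,r3:Mul1
cycle 8: issue ADD r0<-Add2 // r0:Add2,r1:Add1,r2:4,r3:Mul1
cycle 9: stall // r0:Add2,r1:Add1,r2:4,r3:Mul1
cycle 10: CDB Mul1=-49; issue MUL r3<-Mul1 // r0:Add2,r1:Add1,r2:4,r3:Mul1
cycle 11: CDB Mul2=49; issue ADD r1<-Add3 // r0:Add2,r1:Add3,r2:4,r3:Mul1
cycle 12: CDB Add1=-56 // r0:Add2,r1:Add3,r2:4,r3:Mul1
cycle 13: - // r0:Add2,r1:Add3,r2:4,r3:Mul1
cycle 14: CDB Add2=-7 // r0:-7,r1:Add3,r2:4,r3:Mul1
cycle 15: CDB Mul1=-196 // r0:-7,r1:Add3,r2:4,r3:-196
cycle 16: CDB Add3=-63 // r0:-7,r1:-63,r2:4,r3:-196

STATUS = VALUE -7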